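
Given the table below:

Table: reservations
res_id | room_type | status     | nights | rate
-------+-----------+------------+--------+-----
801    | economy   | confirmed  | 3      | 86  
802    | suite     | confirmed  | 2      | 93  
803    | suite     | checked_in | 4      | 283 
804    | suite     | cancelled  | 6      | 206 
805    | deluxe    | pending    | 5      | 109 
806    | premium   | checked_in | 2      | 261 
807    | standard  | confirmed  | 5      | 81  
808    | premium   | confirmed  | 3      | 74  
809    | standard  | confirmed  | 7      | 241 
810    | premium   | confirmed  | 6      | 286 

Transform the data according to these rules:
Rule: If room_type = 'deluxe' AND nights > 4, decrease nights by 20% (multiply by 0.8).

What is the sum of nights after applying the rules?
42.0

Step 1: Find records where room_type = 'deluxe' AND nights > 4
Step 2: 1 records match, summing to 5
Step 3: After multiplier: 5 × 0.8 = 4.0
Step 4: Unaffected records sum: 38
Step 5: Final sum = 4.0 + 38 = 42.0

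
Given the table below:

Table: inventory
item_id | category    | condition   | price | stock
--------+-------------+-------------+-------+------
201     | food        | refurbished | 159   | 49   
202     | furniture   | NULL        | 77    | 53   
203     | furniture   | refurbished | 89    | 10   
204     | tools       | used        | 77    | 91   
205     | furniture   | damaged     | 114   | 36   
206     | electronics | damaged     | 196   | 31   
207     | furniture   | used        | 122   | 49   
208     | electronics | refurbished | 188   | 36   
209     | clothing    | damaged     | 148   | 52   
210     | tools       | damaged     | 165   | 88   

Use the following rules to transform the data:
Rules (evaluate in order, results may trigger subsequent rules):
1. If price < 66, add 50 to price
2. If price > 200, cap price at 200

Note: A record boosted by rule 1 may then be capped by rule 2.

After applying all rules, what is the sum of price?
1335

Step 1: Apply rule 1 to records with price < 66
  - 0 records get bonus of 50
  - Of these, 0 records then exceed 200 and get capped
Step 2: Apply rule 2 to records with price > 200
  - 0 records (original) are capped
Step 3: Calculate final sum = 1335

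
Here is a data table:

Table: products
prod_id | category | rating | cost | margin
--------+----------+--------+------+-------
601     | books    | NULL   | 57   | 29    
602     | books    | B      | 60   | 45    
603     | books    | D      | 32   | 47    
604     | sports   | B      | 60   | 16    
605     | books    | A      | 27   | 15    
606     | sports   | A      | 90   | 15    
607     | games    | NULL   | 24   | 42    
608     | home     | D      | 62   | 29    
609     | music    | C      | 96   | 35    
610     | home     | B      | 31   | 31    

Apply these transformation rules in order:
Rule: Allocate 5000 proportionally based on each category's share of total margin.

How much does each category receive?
books: 2236.84, games: 690.79, home: 986.84, music: 575.66, sports: 509.87

Step 1: Calculate total margin = 304
Step 2: Calculate each category's proportion:
  books: 136/304 = 44.74% → 2236.84
  games: 42/304 = 13.82% → 690.79
  home: 60/304 = 19.74% → 986.84
  music: 35/304 = 11.51% → 575.66
  sports: 31/304 = 10.20% → 509.87
Step 3: Verify: sum of allocations ≈ 5000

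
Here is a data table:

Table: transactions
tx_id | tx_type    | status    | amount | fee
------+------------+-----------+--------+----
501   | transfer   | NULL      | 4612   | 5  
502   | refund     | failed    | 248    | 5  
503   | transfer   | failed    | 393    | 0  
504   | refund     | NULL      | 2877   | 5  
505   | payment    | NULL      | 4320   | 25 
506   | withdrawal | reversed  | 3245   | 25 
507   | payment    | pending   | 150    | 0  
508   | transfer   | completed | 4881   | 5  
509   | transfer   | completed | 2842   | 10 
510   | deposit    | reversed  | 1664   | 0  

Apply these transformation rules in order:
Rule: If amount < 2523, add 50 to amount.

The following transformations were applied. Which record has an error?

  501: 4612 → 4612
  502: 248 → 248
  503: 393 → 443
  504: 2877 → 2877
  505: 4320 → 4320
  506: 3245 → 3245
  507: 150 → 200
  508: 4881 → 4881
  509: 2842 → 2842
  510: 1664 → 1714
Record 502 has an error. The correct transformed value should be 298, not 248.

Step 1: Check each record against the rule
Step 2: Record 502 has amount = 248
Step 3: Since 248 < 2523, the bonus should have been applied
Step 4: Correct value = 298, but claimed value = 248
Conclusion: Record 502 has the error.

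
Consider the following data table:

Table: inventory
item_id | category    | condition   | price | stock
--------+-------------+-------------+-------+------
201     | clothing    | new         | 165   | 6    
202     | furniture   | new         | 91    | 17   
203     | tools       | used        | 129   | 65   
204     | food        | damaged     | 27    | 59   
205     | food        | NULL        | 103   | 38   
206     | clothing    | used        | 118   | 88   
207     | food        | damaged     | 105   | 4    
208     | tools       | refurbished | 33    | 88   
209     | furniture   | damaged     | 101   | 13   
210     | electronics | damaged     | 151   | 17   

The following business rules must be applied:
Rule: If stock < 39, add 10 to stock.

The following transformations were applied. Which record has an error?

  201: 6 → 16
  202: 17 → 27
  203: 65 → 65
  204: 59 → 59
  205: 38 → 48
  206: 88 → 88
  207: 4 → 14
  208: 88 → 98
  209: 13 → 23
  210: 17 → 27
Record 208 has an error. The correct transformed value should be 88, not 98.

Step 1: Check each record against the rule
Step 2: Record 208 has stock = 88
Step 3: Since 88 >= 39, the bonus should not have been applied
Step 4: Correct value = 88, but claimed value = 98
Conclusion: Record 208 has the error.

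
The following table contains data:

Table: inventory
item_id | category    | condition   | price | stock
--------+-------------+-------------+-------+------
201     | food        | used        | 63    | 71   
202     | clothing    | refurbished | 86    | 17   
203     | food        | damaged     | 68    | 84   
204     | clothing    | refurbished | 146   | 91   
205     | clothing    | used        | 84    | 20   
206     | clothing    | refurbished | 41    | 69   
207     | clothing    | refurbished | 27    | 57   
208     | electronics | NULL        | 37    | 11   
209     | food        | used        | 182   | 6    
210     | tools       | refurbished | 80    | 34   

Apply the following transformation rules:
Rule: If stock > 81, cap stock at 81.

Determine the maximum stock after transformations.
81

Step 1: Original maximum stock = 91
Step 2: Apply cap at 81
Step 3: 2 records had stock > 81 and were capped
Step 4: Maximum after transformation = 81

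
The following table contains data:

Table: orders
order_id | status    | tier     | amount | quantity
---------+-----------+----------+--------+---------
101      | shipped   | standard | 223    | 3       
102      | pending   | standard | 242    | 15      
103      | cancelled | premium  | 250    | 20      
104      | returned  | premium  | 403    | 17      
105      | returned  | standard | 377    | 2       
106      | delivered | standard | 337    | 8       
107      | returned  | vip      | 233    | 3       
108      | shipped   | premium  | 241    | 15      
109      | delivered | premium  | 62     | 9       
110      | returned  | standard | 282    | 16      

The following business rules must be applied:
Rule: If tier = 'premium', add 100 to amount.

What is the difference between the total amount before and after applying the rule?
400

Step 1: Original sum of amount = 2650
Step 2: 4 records have tier = 'premium'
Step 3: Each affected record changes by 100
Step 4: Total change = 4 × 100 = 400
Step 5: New sum = 2650 + 400 = 3050
Step 6: Difference = |3050 - 2650| = 400
        (Sum increased by 400)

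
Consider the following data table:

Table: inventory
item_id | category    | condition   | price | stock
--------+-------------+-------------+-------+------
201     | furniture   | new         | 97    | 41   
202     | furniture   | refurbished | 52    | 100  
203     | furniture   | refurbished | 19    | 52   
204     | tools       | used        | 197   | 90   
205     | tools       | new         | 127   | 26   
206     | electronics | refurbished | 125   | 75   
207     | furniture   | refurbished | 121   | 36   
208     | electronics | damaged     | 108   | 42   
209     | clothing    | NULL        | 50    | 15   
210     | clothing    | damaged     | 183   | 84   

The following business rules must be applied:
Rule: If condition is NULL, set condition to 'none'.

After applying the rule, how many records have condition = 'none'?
1

Step 1: Count records where condition IS NULL
Step 2: Found 1 records with NULL condition
Step 3: These records will have condition set to 'none'
Step 4: Records already having condition = 'none': 0
Step 5: Answer: 1 + 0 = 1 records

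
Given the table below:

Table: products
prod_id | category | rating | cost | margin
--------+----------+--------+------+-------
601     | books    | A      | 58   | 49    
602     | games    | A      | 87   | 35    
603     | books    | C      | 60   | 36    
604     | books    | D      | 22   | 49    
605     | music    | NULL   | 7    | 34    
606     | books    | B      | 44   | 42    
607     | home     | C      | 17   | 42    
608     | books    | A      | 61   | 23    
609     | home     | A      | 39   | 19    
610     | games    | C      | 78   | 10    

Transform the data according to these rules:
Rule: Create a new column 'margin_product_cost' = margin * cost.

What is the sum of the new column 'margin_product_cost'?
14849

Step 1: For each record, compute margin * cost
Example calculations:
  49 * 58 = 2842
  35 * 87 = 3045
  36 * 60 = 2160
  ...
Step 2: Sum all derived values
Step 3: Total = 14849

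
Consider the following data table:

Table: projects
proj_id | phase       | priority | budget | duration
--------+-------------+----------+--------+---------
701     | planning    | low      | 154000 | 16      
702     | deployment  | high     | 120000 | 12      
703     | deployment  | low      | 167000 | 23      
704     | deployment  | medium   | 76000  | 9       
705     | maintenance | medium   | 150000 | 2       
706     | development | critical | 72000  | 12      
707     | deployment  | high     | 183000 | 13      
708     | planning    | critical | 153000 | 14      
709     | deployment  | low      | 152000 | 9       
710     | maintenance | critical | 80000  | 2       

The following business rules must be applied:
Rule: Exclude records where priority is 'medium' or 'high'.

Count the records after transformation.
6

Step 1: Count records to exclude
  - 2 (medium) + 2 (high) = 4 records
Step 2: Total records: 10
Step 3: Remaining = 10 - 4 = 6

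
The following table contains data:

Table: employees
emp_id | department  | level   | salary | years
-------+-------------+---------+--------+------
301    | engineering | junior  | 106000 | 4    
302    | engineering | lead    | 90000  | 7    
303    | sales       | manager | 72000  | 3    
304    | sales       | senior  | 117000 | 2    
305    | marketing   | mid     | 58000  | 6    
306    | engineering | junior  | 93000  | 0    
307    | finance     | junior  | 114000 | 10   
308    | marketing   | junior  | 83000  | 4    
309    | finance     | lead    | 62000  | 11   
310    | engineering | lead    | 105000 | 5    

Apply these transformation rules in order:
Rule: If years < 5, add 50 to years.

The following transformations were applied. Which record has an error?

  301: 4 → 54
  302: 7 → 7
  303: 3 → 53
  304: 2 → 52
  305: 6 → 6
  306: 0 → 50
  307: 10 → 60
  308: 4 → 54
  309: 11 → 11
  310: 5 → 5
Record 307 has an error. The correct transformed value should be 10, not 60.

Step 1: Check each record against the rule
Step 2: Record 307 has years = 10
Step 3: Since 10 >= 5, the bonus should not have been applied
Step 4: Correct value = 10, but claimed value = 60
Conclusion: Record 307 has the error.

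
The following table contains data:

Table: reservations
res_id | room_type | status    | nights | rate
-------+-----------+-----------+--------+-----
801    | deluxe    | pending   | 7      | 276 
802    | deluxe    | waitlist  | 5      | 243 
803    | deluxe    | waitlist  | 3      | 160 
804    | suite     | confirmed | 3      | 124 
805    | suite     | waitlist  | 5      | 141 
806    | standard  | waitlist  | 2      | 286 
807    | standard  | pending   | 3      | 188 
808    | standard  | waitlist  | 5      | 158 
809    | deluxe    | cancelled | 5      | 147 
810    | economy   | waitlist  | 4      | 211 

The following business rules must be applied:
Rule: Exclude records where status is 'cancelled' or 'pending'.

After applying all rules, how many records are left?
7

Step 1: Count records to exclude
  - 1 (cancelled) + 2 (pending) = 3 records
Step 2: Total records: 10
Step 3: Remaining = 10 - 3 = 7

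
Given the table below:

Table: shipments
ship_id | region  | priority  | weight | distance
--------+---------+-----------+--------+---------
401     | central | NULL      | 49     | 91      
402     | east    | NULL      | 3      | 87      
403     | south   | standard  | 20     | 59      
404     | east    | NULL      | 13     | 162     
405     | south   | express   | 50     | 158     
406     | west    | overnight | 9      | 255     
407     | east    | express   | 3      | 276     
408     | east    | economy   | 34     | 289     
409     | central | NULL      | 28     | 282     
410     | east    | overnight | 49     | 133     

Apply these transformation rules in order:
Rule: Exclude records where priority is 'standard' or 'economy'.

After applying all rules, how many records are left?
8

Step 1: Count records to exclude
  - 1 (standard) + 1 (economy) = 2 records
Step 2: Total records: 10
Step 3: Remaining = 10 - 2 = 8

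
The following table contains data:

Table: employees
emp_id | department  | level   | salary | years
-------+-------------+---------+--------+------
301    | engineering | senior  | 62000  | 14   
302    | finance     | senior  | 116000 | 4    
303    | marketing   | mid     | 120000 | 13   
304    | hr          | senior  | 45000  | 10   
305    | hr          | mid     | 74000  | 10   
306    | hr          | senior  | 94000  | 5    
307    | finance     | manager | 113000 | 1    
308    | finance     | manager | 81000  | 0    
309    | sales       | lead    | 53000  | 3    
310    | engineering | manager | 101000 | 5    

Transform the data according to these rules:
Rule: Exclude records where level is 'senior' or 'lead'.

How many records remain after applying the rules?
5

Step 1: Count records to exclude
  - 4 (senior) + 1 (lead) = 5 records
Step 2: Total records: 10
Step 3: Remaining = 10 - 5 = 5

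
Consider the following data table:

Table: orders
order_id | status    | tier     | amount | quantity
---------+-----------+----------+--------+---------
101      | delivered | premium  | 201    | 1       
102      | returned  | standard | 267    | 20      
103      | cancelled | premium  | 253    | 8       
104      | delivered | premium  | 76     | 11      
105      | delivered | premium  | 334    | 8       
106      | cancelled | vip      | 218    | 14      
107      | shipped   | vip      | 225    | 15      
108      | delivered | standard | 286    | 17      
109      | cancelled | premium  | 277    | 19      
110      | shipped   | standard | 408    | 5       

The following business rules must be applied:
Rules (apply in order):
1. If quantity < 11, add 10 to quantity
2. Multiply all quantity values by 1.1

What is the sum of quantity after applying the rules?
173.8

Step 1: Apply Rule 1 - Add 10 to records with quantity < 11
  - 4 records affected: 22 + (4 × 10) = 62
  - Unaffected records: 96
  - Sum after Rule 1: 158
Step 2: Apply Rule 2 - Multiply all by 1.1
  - 158 × 1.1 = 173.8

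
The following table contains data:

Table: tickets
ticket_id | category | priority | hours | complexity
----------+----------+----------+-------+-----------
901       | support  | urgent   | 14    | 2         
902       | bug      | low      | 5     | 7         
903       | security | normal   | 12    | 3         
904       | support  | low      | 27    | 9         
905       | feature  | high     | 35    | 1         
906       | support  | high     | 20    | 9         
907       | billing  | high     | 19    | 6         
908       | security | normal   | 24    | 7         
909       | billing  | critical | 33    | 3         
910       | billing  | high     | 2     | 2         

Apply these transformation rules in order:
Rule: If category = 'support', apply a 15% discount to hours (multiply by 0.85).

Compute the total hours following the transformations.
181.85

Step 1: Records with category = 'support' have total hours = 61
Step 2: Apply multiplier: 61 × 0.85 = 51.85
Step 3: Other records total: 130
Step 4: Final sum = 51.85 + 130 = 181.85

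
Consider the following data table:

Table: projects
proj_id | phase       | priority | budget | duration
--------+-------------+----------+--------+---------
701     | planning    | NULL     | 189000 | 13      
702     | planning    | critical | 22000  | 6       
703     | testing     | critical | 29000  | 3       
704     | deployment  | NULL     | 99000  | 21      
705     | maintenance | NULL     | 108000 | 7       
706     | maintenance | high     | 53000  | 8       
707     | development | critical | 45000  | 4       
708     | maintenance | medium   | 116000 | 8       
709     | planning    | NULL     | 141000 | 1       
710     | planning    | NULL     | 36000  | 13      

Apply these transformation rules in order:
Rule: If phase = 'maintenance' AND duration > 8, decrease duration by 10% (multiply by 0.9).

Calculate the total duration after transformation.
84

Step 1: Find records where phase = 'maintenance' AND duration > 8
Step 2: 0 records match, summing to 0
Step 3: After multiplier: 0 × 0.9 = 0.0
Step 4: Unaffected records sum: 84
Step 5: Final sum = 0.0 + 84 = 84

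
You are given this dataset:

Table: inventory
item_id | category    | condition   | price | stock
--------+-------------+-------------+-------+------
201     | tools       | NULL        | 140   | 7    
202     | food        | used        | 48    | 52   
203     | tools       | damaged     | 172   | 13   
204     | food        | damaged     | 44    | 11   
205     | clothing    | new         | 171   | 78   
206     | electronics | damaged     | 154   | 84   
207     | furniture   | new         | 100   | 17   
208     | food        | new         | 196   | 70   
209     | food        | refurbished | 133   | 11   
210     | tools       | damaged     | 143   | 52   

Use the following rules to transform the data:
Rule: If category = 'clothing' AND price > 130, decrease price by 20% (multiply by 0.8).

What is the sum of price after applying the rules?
1266.8

Step 1: Find records where category = 'clothing' AND price > 130
Step 2: 1 records match, summing to 171
Step 3: After multiplier: 171 × 0.8 = 136.8
Step 4: Unaffected records sum: 1130
Step 5: Final sum = 136.8 + 1130 = 1266.8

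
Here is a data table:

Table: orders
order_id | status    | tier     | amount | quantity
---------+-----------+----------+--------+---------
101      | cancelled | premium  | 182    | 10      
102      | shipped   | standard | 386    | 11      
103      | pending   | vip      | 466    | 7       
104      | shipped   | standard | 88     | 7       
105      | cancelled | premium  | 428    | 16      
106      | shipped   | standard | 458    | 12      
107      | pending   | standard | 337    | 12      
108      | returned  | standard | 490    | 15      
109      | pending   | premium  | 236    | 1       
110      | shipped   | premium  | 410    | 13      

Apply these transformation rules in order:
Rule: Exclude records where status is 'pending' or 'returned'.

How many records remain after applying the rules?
6

Step 1: Count records to exclude
  - 3 (pending) + 1 (returned) = 4 records
Step 2: Total records: 10
Step 3: Remaining = 10 - 4 = 6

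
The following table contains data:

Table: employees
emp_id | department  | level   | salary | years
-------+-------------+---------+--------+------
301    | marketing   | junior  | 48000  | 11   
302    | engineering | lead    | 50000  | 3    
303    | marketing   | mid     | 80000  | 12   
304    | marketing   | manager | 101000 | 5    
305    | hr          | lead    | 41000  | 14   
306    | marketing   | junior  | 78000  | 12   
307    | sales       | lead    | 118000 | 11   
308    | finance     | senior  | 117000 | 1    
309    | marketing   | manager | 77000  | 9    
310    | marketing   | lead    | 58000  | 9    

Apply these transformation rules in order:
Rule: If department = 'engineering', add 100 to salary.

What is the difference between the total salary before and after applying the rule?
100

Step 1: Original sum of salary = 768000
Step 2: 1 records have department = 'engineering'
Step 3: Each affected record changes by 100
Step 4: Total change = 1 × 100 = 100
Step 5: New sum = 768000 + 100 = 768100
Step 6: Difference = |768100 - 768000| = 100
        (Sum increased by 100)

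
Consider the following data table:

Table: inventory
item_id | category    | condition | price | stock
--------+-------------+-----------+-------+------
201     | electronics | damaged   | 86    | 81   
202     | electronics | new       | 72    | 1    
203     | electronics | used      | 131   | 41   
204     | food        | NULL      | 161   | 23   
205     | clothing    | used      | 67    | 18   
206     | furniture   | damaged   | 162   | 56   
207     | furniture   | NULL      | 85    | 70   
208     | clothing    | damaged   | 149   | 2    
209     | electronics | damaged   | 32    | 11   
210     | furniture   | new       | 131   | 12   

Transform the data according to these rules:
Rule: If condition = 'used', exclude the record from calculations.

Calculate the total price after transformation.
878

Step 1: Identify records where condition = 'used'
Step 2: The excluded records sum to 198
Step 3: Original total price = 1076
Step 4: Remaining total = 1076 - 198 = 878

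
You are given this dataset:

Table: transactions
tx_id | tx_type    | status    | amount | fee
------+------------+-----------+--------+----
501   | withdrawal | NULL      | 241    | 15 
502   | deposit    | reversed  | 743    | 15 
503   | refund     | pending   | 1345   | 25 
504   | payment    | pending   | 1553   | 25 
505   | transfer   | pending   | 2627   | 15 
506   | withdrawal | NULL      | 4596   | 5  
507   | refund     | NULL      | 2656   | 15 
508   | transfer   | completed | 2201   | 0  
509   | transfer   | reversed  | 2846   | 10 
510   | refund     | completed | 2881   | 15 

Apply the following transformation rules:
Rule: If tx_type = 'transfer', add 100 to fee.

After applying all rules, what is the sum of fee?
440

Step 1: Count records where tx_type = 'transfer': 3
Step 2: Total bonus added: 3 × 100 = 300
Step 3: Original sum of fee: 140
Step 4: Final sum = 140 + 300 = 440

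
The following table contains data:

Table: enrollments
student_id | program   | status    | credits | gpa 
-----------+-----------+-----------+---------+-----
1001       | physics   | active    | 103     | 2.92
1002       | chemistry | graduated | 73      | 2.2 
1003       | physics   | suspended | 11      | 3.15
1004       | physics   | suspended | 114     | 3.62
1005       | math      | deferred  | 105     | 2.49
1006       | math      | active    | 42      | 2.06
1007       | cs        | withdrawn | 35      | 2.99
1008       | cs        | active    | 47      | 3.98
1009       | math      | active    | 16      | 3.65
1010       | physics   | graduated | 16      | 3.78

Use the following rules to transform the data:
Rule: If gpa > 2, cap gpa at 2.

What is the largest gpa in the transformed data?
2

Step 1: Original maximum gpa = 3.98
Step 2: Apply cap at 2
Step 3: 10 records had gpa > 2 and were capped
Step 4: Maximum after transformation = 2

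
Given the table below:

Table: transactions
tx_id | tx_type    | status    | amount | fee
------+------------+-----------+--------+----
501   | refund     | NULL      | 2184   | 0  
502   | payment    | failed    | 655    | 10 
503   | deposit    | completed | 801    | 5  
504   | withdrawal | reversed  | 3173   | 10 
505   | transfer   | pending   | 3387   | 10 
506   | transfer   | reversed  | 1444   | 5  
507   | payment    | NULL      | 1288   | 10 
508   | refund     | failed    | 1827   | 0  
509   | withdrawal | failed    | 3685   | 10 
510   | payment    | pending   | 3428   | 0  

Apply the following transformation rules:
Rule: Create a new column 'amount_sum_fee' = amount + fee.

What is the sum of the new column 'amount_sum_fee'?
21932

Step 1: For each record, compute amount + fee
Example calculations:
  2184 + 0 = 2184
  655 + 10 = 665
  801 + 5 = 806
  ...
Step 2: Sum all derived values
Step 3: Total = 21932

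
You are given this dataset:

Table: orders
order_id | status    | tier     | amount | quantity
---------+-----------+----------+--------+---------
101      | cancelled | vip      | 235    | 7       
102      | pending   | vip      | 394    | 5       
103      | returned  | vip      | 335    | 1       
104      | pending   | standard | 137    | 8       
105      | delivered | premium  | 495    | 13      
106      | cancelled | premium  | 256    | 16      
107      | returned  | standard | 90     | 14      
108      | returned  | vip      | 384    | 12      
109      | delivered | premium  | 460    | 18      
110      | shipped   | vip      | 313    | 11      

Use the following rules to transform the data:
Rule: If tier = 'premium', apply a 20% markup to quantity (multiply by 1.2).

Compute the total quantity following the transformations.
114.4

Step 1: Records with tier = 'premium' have total quantity = 47
Step 2: Apply multiplier: 47 × 1.2 = 56.4
Step 3: Other records total: 58
Step 4: Final sum = 56.4 + 58 = 114.4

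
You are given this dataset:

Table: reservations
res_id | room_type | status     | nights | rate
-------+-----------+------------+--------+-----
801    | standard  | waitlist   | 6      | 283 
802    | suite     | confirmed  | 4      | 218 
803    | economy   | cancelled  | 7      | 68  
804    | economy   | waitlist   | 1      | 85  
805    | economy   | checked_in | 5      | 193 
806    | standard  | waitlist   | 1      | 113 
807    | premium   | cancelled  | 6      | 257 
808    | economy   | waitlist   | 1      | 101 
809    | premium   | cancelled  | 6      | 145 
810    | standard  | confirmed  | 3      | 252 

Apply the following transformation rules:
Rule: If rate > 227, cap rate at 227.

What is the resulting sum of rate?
1604

Step 1: 3 records have rate > 227
Step 2: These records originally summed to 792
Step 3: After capping: 3 × 227 = 681
Step 4: Unaffected records sum: 923
Step 5: Final sum = 681 + 923 = 1604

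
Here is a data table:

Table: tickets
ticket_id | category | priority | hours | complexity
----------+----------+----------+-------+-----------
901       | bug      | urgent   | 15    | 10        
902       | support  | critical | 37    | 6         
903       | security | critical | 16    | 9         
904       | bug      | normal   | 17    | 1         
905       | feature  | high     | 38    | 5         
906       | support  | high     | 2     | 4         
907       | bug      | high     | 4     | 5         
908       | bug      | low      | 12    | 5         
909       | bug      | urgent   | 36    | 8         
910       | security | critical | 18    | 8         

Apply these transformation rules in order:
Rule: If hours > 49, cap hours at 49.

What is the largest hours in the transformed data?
38

Step 1: Original maximum hours = 38
Step 2: Check cap of 49 against maximum
Step 3: No records exceed the cap (max 38 <= cap 49), so no capping applies
Step 4: Maximum after transformation = 38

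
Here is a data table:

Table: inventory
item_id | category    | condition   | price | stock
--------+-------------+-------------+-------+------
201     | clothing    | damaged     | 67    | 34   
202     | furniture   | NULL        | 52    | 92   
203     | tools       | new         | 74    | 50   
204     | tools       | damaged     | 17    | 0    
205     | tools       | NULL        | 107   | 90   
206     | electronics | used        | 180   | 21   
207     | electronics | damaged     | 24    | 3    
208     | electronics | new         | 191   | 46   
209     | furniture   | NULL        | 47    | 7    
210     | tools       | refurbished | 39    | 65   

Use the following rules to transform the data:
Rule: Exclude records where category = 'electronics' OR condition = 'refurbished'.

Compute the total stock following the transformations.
273

Step 1: Find records where category = 'electronics' OR condition = 'refurbished'
Step 2: 4 records match, summing to 135
Step 3: Original sum: 408
Step 4: Remaining sum = 408 - 135 = 273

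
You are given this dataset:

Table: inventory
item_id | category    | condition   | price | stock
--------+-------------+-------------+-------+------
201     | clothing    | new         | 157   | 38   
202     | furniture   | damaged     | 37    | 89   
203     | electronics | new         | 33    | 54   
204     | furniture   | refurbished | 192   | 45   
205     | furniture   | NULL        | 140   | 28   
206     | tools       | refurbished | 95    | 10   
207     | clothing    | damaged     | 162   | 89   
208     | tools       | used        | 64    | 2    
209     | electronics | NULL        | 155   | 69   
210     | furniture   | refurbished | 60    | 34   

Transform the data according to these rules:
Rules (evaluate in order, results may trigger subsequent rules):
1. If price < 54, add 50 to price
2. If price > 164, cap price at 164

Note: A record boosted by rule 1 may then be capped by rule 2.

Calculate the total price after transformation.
1167

Step 1: Apply rule 1 to records with price < 54
  - 2 records get bonus of 50
  - Of these, 0 records then exceed 164 and get capped
Step 2: Apply rule 2 to records with price > 164
  - 1 records (original) are capped
Step 3: Calculate final sum = 1167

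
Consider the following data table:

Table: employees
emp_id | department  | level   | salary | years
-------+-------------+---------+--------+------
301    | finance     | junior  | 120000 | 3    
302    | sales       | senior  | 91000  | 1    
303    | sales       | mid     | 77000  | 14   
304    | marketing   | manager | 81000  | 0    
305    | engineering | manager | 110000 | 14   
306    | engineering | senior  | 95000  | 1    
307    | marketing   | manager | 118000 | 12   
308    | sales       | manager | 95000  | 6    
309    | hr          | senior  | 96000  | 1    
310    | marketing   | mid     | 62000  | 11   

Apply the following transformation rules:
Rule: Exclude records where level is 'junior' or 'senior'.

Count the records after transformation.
6

Step 1: Count records to exclude
  - 1 (junior) + 3 (senior) = 4 records
Step 2: Total records: 10
Step 3: Remaining = 10 - 4 = 6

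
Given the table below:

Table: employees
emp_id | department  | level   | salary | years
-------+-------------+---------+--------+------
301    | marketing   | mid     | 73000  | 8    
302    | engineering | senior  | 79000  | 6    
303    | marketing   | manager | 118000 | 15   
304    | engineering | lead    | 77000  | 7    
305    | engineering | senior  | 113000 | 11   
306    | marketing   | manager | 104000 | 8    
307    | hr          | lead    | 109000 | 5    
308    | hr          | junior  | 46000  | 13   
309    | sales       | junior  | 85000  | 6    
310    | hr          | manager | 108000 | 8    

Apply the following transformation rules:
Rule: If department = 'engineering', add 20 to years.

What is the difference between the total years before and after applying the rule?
60

Step 1: Original sum of years = 87
Step 2: 3 records have department = 'engineering'
Step 3: Each affected record changes by 20
Step 4: Total change = 3 × 20 = 60
Step 5: New sum = 87 + 60 = 147
Step 6: Difference = |147 - 87| = 60
        (Sum increased by 60)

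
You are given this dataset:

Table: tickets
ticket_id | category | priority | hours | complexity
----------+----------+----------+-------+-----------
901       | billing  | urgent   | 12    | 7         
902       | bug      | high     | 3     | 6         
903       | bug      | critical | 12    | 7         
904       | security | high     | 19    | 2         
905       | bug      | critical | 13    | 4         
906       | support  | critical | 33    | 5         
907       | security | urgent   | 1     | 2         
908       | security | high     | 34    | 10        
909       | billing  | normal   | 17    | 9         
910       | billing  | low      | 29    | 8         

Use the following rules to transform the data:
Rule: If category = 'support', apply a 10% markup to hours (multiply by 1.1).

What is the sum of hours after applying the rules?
176.3

Step 1: Records with category = 'support' have total hours = 33
Step 2: Apply multiplier: 33 × 1.1 = 36.3
Step 3: Other records total: 140
Step 4: Final sum = 36.3 + 140 = 176.3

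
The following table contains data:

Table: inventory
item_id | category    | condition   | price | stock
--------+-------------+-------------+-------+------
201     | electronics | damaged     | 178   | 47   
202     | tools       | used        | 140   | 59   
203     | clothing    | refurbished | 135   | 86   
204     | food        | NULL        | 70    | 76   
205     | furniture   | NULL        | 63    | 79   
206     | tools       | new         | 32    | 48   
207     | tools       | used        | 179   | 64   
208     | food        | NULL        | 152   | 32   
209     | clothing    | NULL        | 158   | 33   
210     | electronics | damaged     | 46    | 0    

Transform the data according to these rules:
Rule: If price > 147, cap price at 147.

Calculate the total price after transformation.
1074

Step 1: 4 records have price > 147
Step 2: These records originally summed to 667
Step 3: After capping: 4 × 147 = 588
Step 4: Unaffected records sum: 486
Step 5: Final sum = 588 + 486 = 1074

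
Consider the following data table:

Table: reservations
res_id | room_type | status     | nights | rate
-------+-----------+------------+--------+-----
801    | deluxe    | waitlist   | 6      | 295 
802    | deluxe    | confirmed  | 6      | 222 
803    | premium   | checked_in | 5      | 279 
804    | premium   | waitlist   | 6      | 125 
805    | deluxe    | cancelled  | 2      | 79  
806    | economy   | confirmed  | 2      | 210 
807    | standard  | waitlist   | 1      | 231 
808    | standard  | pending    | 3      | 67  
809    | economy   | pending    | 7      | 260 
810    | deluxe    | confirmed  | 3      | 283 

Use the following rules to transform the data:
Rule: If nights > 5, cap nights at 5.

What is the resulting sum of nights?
36

Step 1: 4 records have nights > 5
Step 2: These records originally summed to 25
Step 3: After capping: 4 × 5 = 20
Step 4: Unaffected records sum: 16
Step 5: Final sum = 20 + 16 = 36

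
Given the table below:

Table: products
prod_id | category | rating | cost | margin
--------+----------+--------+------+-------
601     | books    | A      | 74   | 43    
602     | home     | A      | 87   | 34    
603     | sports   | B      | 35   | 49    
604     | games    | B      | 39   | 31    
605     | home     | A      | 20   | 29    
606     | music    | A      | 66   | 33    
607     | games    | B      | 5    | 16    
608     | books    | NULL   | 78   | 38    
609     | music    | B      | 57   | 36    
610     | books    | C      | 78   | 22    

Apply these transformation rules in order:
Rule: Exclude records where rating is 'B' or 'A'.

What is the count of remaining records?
2

Step 1: Count records to exclude
  - 4 (B) + 4 (A) = 8 records
Step 2: Total records: 10
Step 3: Remaining = 10 - 8 = 2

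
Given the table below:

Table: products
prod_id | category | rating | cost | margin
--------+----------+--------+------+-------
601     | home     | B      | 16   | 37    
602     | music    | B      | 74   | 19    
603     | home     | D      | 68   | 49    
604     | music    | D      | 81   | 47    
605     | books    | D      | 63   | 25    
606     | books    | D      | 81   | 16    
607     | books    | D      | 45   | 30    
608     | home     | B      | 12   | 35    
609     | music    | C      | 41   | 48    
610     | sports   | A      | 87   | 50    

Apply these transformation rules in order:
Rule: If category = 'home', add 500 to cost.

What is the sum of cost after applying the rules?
2068

Step 1: Count records where category = 'home': 3
Step 2: Total bonus added: 3 × 500 = 1500
Step 3: Original sum of cost: 568
Step 4: Final sum = 568 + 1500 = 2068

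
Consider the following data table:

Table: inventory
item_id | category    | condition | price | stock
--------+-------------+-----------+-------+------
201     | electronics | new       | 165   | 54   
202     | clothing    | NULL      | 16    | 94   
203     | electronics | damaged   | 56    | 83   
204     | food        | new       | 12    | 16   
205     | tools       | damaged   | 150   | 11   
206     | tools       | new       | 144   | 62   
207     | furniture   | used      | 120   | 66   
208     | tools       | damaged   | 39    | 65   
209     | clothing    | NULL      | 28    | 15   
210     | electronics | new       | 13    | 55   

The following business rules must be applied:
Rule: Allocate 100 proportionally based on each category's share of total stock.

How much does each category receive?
clothing: 20.92, electronics: 36.85, food: 3.07, furniture: 12.67, tools: 26.49

Step 1: Calculate total stock = 521
Step 2: Calculate each category's proportion:
  clothing: 109/521 = 20.92% → 20.92
  electronics: 192/521 = 36.85% → 36.85
  food: 16/521 = 3.07% → 3.07
  furniture: 66/521 = 12.67% → 12.67
  tools: 138/521 = 26.49% → 26.49
Step 3: Verify: sum of allocations ≈ 100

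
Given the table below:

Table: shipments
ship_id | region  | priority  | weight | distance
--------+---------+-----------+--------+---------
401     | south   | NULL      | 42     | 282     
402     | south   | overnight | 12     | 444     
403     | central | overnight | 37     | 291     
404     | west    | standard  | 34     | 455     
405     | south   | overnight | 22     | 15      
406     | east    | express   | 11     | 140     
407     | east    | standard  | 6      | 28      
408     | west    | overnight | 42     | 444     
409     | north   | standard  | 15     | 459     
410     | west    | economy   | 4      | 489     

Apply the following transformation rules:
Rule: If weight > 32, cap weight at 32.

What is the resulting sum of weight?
198

Step 1: 4 records have weight > 32
Step 2: These records originally summed to 155
Step 3: After capping: 4 × 32 = 128
Step 4: Unaffected records sum: 70
Step 5: Final sum = 128 + 70 = 198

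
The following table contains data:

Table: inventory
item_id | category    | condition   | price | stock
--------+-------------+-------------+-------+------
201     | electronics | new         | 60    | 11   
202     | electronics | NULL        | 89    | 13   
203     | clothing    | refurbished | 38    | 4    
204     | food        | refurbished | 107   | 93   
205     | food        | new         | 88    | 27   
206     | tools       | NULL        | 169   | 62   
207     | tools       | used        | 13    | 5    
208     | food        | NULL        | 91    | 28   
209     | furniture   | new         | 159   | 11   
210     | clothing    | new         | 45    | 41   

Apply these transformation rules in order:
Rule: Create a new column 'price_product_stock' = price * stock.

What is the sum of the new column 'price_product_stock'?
30981

Step 1: For each record, compute price * stock
Example calculations:
  60 * 11 = 660
  89 * 13 = 1157
  38 * 4 = 152
  ...
Step 2: Sum all derived values
Step 3: Total = 30981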